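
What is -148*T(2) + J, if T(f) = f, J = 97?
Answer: -199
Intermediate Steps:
-148*T(2) + J = -148*2 + 97 = -296 + 97 = -199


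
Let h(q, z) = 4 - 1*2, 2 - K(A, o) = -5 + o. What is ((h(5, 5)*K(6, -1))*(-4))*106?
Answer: -6784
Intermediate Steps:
K(A, o) = 7 - o (K(A, o) = 2 - (-5 + o) = 2 + (5 - o) = 7 - o)
h(q, z) = 2 (h(q, z) = 4 - 2 = 2)
((h(5, 5)*K(6, -1))*(-4))*106 = ((2*(7 - 1*(-1)))*(-4))*106 = ((2*(7 + 1))*(-4))*106 = ((2*8)*(-4))*106 = (16*(-4))*106 = -64*106 = -6784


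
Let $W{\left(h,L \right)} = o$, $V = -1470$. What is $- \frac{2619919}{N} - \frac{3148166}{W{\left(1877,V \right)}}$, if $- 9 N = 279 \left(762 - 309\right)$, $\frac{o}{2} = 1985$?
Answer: $- \frac{16904308354}{27875355} \approx -606.42$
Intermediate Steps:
$o = 3970$ ($o = 2 \cdot 1985 = 3970$)
$N = -14043$ ($N = - \frac{279 \left(762 - 309\right)}{9} = - \frac{279 \cdot 453}{9} = \left(- \frac{1}{9}\right) 126387 = -14043$)
$W{\left(h,L \right)} = 3970$
$- \frac{2619919}{N} - \frac{3148166}{W{\left(1877,V \right)}} = - \frac{2619919}{-14043} - \frac{3148166}{3970} = \left(-2619919\right) \left(- \frac{1}{14043}\right) - \frac{1574083}{1985} = \frac{2619919}{14043} - \frac{1574083}{1985} = - \frac{16904308354}{27875355}$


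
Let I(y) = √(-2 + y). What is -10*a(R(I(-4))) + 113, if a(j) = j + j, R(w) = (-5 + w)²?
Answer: -267 + 200*I*√6 ≈ -267.0 + 489.9*I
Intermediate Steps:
a(j) = 2*j
-10*a(R(I(-4))) + 113 = -20*(-5 + √(-2 - 4))² + 113 = -20*(-5 + √(-6))² + 113 = -20*(-5 + I*√6)² + 113 = 113 - 20*(-5 + I*√6)²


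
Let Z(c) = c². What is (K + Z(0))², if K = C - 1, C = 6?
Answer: 25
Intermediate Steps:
K = 5 (K = 6 - 1 = 5)
(K + Z(0))² = (5 + 0²)² = (5 + 0)² = 5² = 25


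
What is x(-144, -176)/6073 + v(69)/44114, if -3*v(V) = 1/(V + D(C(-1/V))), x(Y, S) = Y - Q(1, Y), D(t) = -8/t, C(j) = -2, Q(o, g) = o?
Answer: -1400846143/58671046518 ≈ -0.023876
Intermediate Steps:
x(Y, S) = -1 + Y (x(Y, S) = Y - 1*1 = Y - 1 = -1 + Y)
v(V) = -1/(3*(4 + V)) (v(V) = -1/(3*(V - 8/(-2))) = -1/(3*(V - 8*(-½))) = -1/(3*(V + 4)) = -1/(3*(4 + V)))
x(-144, -176)/6073 + v(69)/44114 = (-1 - 144)/6073 - 1/(12 + 3*69)/44114 = -145*1/6073 - 1/(12 + 207)*(1/44114) = -145/6073 - 1/219*(1/44114) = -145/6073 - 1*1/219*(1/44114) = -145/6073 - 1/219*1/44114 = -145/6073 - 1/9660966 = -1400846143/58671046518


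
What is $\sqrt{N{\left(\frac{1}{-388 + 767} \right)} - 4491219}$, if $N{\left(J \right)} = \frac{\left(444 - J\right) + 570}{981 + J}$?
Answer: $\frac{i \sqrt{36736366477690}}{2860} \approx 2119.3 i$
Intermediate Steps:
$N{\left(J \right)} = \frac{1014 - J}{981 + J}$
$\sqrt{N{\left(\frac{1}{-388 + 767} \right)} - 4491219} = \sqrt{\frac{1014 - \frac{1}{-388 + 767}}{981 + \frac{1}{-388 + 767}} - 4491219} = \sqrt{\frac{1014 - \frac{1}{379}}{981 + \frac{1}{379}} - 4491219} = \sqrt{\frac{1014 - \frac{1}{379}}{\frac{371800}{379}} - 4491219} = \sqrt{\frac{379}{371800} \cdot \frac{384305}{379} - 4491219} = \sqrt{\frac{76861}{74360} - 4491219} = \sqrt{- \frac{333966967979}{74360}} = \frac{i \sqrt{36736366477690}}{2860}$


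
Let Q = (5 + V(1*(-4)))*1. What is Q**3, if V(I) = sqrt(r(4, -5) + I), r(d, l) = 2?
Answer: (5 + I*sqrt(2))**3 ≈ 95.0 + 103.24*I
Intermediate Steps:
V(I) = sqrt(2 + I)
Q = 5 + I*sqrt(2) (Q = (5 + sqrt(2 + 1*(-4)))*1 = (5 + sqrt(2 - 4))*1 = (5 + sqrt(-2))*1 = (5 + I*sqrt(2))*1 = 5 + I*sqrt(2) ≈ 5.0 + 1.4142*I)
Q**3 = (5 + I*sqrt(2))**3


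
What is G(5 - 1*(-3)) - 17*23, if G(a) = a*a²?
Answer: 121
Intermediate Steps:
G(a) = a³
G(5 - 1*(-3)) - 17*23 = (5 - 1*(-3))³ - 17*23 = (5 + 3)³ - 391 = 8³ - 391 = 512 - 391 = 121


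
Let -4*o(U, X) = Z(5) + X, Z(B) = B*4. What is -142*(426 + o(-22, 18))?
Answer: -59143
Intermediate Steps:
Z(B) = 4*B
o(U, X) = -5 - X/4 (o(U, X) = -(4*5 + X)/4 = -(20 + X)/4 = -5 - X/4)
-142*(426 + o(-22, 18)) = -142*(426 + (-5 - 1/4*18)) = -142*(426 + (-5 - 9/2)) = -142*(426 - 19/2) = -142*833/2 = -59143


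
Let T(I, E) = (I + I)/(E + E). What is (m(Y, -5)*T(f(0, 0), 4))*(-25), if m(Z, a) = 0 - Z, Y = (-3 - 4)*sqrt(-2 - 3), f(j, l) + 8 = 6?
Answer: 175*I*sqrt(5)/2 ≈ 195.66*I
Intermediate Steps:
f(j, l) = -2 (f(j, l) = -8 + 6 = -2)
T(I, E) = I/E (T(I, E) = (2*I)/((2*E)) = (2*I)*(1/(2*E)) = I/E)
Y = -7*I*sqrt(5) ≈ -15.652*I
m(Z, a) = -Z
(m(Y, -5)*T(f(0, 0), 4))*(-25) = ((-(-7)*I*sqrt(5))*(-2/4))*(-25) = ((7*I*sqrt(5))*(-2*1/4))*(-25) = ((7*I*sqrt(5))*(-1/2))*(-25) = -7*I*sqrt(5)/2*(-25) = 175*I*sqrt(5)/2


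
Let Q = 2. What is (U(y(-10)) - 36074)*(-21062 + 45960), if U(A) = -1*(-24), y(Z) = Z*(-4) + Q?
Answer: -897572900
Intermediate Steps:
y(Z) = 2 - 4*Z (y(Z) = Z*(-4) + 2 = -4*Z + 2 = 2 - 4*Z)
U(A) = 24
(U(y(-10)) - 36074)*(-21062 + 45960) = (24 - 36074)*(-21062 + 45960) = -36050*24898 = -897572900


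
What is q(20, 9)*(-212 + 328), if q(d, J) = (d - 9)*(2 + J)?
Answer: 14036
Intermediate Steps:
q(d, J) = (-9 + d)*(2 + J)
q(20, 9)*(-212 + 328) = (-18 - 9*9 + 2*20 + 9*20)*(-212 + 328) = (-18 - 81 + 40 + 180)*116 = 121*116 = 14036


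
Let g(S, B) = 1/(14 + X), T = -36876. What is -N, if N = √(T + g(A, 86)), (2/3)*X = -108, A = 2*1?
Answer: -I*√201933013/74 ≈ -192.03*I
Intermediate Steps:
A = 2
X = -162 (X = (3/2)*(-108) = -162)
g(S, B) = -1/148 (g(S, B) = 1/(14 - 162) = 1/(-148) = -1/148)
N = I*√201933013/74 (N = √(-36876 - 1/148) = √(-5457649/148) = I*√201933013/74 ≈ 192.03*I)
-N = -I*√201933013/74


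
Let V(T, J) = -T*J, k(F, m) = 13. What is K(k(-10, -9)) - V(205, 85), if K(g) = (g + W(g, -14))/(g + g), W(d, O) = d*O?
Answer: 34837/2 ≈ 17419.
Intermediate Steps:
V(T, J) = -J*T
W(d, O) = O*d
K(g) = -13/2 (K(g) = (g - 14*g)/(g + g) = (-13*g)/((2*g)) = (-13*g)*(1/(2*g)) = -13/2)
K(k(-10, -9)) - V(205, 85) = -13/2 - (-1)*85*205 = -13/2 - 1*(-17425) = -13/2 + 17425 = 34837/2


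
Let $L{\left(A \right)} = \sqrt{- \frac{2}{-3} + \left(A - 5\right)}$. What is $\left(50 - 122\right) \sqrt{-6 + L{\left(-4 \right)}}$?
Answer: $- 24 \sqrt{-54 + 15 i \sqrt{3}} \approx -41.308 - 181.14 i$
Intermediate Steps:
$L{\left(A \right)} = \sqrt{- \frac{13}{3} + A}$ ($L{\left(A \right)} = \sqrt{\left(-2\right) \left(- \frac{1}{3}\right) + \left(-5 + A\right)} = \sqrt{\frac{2}{3} + \left(-5 + A\right)} = \sqrt{- \frac{13}{3} + A}$)
$\left(50 - 122\right) \sqrt{-6 + L{\left(-4 \right)}} = \left(50 - 122\right) \sqrt{-6 + \frac{\sqrt{-39 + 9 \left(-4\right)}}{3}} = - 72 \sqrt{-6 + \frac{\sqrt{-39 - 36}}{3}} = - 72 \sqrt{-6 + \frac{\sqrt{-75}}{3}} = - 72 \sqrt{-6 + \frac{5 i \sqrt{3}}{3}}$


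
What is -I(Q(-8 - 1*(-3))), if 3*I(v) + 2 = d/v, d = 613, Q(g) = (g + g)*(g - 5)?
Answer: -413/300 ≈ -1.3767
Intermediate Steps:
Q(g) = 2*g*(-5 + g) (Q(g) = (2*g)*(-5 + g) = 2*g*(-5 + g))
I(v) = -⅔ + 613/(3*v) (I(v) = -⅔ + (613/v)/3 = -⅔ + 613/(3*v))
-I(Q(-8 - 1*(-3))) = -(613 - 4*(-8 - 1*(-3))*(-5 + (-8 - 1*(-3))))/(3*(2*(-8 - 1*(-3))*(-5 + (-8 - 1*(-3))))) = -(613 - 4*(-8 + 3)*(-5 + (-8 + 3)))/(3*(2*(-8 + 3)*(-5 + (-8 + 3)))) = -(613 - 4*(-5)*(-5 - 5))/(3*(2*(-5)*(-5 - 5))) = -(613 - 4*(-5)*(-10))/(3*(2*(-5)*(-10))) = -(613 - 2*100)/(3*100) = -(613 - 200)/(3*100) = -413/(3*100) = -1*413/300 = -413/300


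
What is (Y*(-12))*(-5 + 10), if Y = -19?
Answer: 1140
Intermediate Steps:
(Y*(-12))*(-5 + 10) = (-19*(-12))*(-5 + 10) = 228*5 = 1140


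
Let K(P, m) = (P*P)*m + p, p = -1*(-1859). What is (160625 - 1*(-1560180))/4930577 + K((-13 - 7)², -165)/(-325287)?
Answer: 130717822353392/1603852600599 ≈ 81.502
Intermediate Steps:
p = 1859
K(P, m) = 1859 + m*P² (K(P, m) = (P*P)*m + 1859 = P²*m + 1859 = m*P² + 1859 = 1859 + m*P²)
(160625 - 1*(-1560180))/4930577 + K((-13 - 7)², -165)/(-325287) = (160625 - 1*(-1560180))/4930577 + (1859 - 165*(-13 - 7)⁴)/(-325287) = (160625 + 1560180)*(1/4930577) + (1859 - 165*((-20)²)²)*(-1/325287) = 1720805*(1/4930577) + (1859 - 165*400²)*(-1/325287) = 1720805/4930577 + (1859 - 165*160000)*(-1/325287) = 1720805/4930577 + (1859 - 26400000)*(-1/325287) = 1720805/4930577 - 26398141*(-1/325287) = 1720805/4930577 + 26398141/325287 = 130717822353392/1603852600599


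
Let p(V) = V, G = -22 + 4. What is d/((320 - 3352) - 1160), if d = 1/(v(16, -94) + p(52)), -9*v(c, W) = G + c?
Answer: -9/1970240 ≈ -4.5680e-6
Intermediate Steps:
G = -18
v(c, W) = 2 - c/9 (v(c, W) = -(-18 + c)/9 = 2 - c/9)
d = 9/470 (d = 1/((2 - ⅑*16) + 52) = 1/((2 - 16/9) + 52) = 1/(2/9 + 52) = 1/(470/9) = 9/470 ≈ 0.019149)
d/((320 - 3352) - 1160) = 9/(470*((320 - 3352) - 1160)) = 9/(470*(-3032 - 1160)) = (9/470)/(-4192) = (9/470)*(-1/4192) = -9/1970240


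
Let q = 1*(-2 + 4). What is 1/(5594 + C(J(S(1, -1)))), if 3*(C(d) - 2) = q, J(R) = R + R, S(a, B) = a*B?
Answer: 3/16790 ≈ 0.00017868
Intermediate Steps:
S(a, B) = B*a
J(R) = 2*R
q = 2 (q = 1*2 = 2)
C(d) = 8/3 (C(d) = 2 + (⅓)*2 = 2 + ⅔ = 8/3)
1/(5594 + C(J(S(1, -1)))) = 1/(5594 + 8/3) = 1/(16790/3) = 3/16790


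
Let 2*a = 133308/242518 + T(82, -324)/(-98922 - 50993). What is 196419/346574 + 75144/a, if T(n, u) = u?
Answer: 5090580561699157349/18692118996834 ≈ 2.7234e+5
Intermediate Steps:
a = 5015861163/18178542985 (a = (133308/242518 - 324/(-98922 - 50993))/2 = (133308*(1/242518) - 324/(-149915))/2 = (66654/121259 - 324*(-1/149915))/2 = (66654/121259 + 324/149915)/2 = (½)*(10031722326/18178542985) = 5015861163/18178542985 ≈ 0.27592)
196419/346574 + 75144/a = 196419/346574 + 75144/(5015861163/18178542985) = 196419*(1/346574) + 75144*(18178542985/5015861163) = 196419/346574 + 14688262731880/53933991 = 5090580561699157349/18692118996834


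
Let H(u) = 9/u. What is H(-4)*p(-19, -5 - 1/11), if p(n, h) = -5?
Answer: 45/4 ≈ 11.250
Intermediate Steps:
H(-4)*p(-19, -5 - 1/11) = (9/(-4))*(-5) = (9*(-¼))*(-5) = -9/4*(-5) = 45/4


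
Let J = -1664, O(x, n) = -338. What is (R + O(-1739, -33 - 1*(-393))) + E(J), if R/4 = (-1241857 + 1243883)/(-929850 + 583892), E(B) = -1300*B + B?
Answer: 373841864790/172979 ≈ 2.1612e+6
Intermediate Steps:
E(B) = -1299*B
R = -4052/172979 (R = 4*((-1241857 + 1243883)/(-929850 + 583892)) = 4*(2026/(-345958)) = 4*(2026*(-1/345958)) = 4*(-1013/172979) = -4052/172979 ≈ -0.023425)
(R + O(-1739, -33 - 1*(-393))) + E(J) = (-4052/172979 - 338) - 1299*(-1664) = -58470954/172979 + 2161536 = 373841864790/172979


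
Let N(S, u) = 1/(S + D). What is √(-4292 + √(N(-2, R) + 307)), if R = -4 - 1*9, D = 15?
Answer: √(-725348 + 26*√12974)/13 ≈ 65.38*I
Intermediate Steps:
R = -13 (R = -4 - 9 = -13)
N(S, u) = 1/(15 + S) (N(S, u) = 1/(S + 15) = 1/(15 + S))
√(-4292 + √(N(-2, R) + 307)) = √(-4292 + √(1/(15 - 2) + 307)) = √(-4292 + √(1/13 + 307)) = √(-4292 + √(3992/13)) = √(-4292 + 2*√12974/13)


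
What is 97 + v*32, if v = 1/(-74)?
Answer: 3573/37 ≈ 96.568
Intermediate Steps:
v = -1/74 ≈ -0.013514
97 + v*32 = 97 - 1/74*32 = 97 - 16/37 = 3573/37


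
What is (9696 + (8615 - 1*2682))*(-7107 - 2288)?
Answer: -146834455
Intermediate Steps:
(9696 + (8615 - 1*2682))*(-7107 - 2288) = (9696 + (8615 - 2682))*(-9395) = (9696 + 5933)*(-9395) = 15629*(-9395) = -146834455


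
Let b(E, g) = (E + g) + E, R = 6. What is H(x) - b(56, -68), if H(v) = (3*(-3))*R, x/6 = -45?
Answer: -98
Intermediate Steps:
x = -270 (x = 6*(-45) = -270)
H(v) = -54 (H(v) = (3*(-3))*6 = -9*6 = -54)
b(E, g) = g + 2*E
H(x) - b(56, -68) = -54 - (-68 + 2*56) = -54 - (-68 + 112) = -54 - 1*44 = -54 - 44 = -98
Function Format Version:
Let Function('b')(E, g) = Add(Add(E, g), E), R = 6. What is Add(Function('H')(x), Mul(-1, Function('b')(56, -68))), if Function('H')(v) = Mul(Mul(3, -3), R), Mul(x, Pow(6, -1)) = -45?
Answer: -98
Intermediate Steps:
x = -270 (x = Mul(6, -45) = -270)
Function('H')(v) = -54 (Function('H')(v) = Mul(Mul(3, -3), 6) = Mul(-9, 6) = -54)
Function('b')(E, g) = Add(g, Mul(2, E))
Add(Function('H')(x), Mul(-1, Function('b')(56, -68))) = Add(-54, Mul(-1, Add(-68, Mul(2, 56)))) = Add(-54, Mul(-1, Add(-68, 112))) = Add(-54, Mul(-1, 44)) = Add(-54, -44) = -98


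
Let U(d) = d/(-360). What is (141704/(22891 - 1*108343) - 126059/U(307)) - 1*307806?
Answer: -1049258936108/6558441 ≈ -1.5999e+5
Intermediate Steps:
U(d) = -d/360 (U(d) = d*(-1/360) = -d/360)
(141704/(22891 - 1*108343) - 126059/U(307)) - 1*307806 = (141704/(22891 - 1*108343) - 126059/((-1/360*307))) - 1*307806 = (141704/(22891 - 108343) - 126059/(-307/360)) - 307806 = (141704/(-85452) - 126059*(-360/307)) - 307806 = (141704*(-1/85452) + 45381240/307) - 307806 = (-35426/21363 + 45381240/307) - 307806 = 969468554338/6558441 - 307806 = -1049258936108/6558441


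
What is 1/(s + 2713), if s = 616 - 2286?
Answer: 1/1043 ≈ 0.00095877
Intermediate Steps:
s = -1670
1/(s + 2713) = 1/(-1670 + 2713) = 1/1043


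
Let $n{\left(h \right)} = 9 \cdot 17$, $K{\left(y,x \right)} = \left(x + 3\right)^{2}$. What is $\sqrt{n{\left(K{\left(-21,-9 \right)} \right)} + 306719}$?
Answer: $2 \sqrt{76718} \approx 553.96$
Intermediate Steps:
$K{\left(y,x \right)} = \left(3 + x\right)^{2}$
$n{\left(h \right)} = 153$
$\sqrt{n{\left(K{\left(-21,-9 \right)} \right)} + 306719} = \sqrt{153 + 306719} = \sqrt{306872} = 2 \sqrt{76718}$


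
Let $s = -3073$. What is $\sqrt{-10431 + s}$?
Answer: $8 i \sqrt{211} \approx 116.21 i$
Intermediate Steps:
$\sqrt{-10431 + s} = \sqrt{-10431 - 3073} = \sqrt{-13504} = 8 i \sqrt{211}$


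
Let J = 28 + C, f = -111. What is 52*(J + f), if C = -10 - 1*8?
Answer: -5252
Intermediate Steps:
C = -18 (C = -10 - 8 = -18)
J = 10 (J = 28 - 18 = 10)
52*(J + f) = 52*(10 - 111) = 52*(-101) = -5252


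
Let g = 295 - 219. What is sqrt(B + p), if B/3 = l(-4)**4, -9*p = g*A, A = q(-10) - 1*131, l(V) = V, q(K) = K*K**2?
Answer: 2*sqrt(23217)/3 ≈ 101.58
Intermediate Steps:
q(K) = K**3
A = -1131 (A = (-10)**3 - 1*131 = -1000 - 131 = -1131)
g = 76
p = 28652/3 (p = -76*(-1131)/9 = -1/9*(-85956) = 28652/3 ≈ 9550.7)
B = 768 (B = 3*(-4)**4 = 3*256 = 768)
sqrt(B + p) = sqrt(768 + 28652/3) = sqrt(30956/3) = 2*sqrt(23217)/3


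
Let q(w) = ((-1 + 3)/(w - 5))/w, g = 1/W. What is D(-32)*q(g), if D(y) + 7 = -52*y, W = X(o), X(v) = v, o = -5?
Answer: 41425/13 ≈ 3186.5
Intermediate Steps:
W = -5
D(y) = -7 - 52*y
g = -1/5 (g = 1/(-5) = -1/5 ≈ -0.20000)
q(w) = 2/(w*(-5 + w)) (q(w) = (2/(-5 + w))/w = 2/(w*(-5 + w)))
D(-32)*q(g) = (-7 - 52*(-32))*(2/((-1/5)*(-5 - 1/5))) = (-7 + 1664)*(2*(-5)/(-26/5)) = 1657*(2*(-5)*(-5/26)) = 1657*(25/13) = 41425/13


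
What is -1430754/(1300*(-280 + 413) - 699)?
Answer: -1430754/172201 ≈ -8.3086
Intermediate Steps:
-1430754/(1300*(-280 + 413) - 699) = -1430754/(1300*133 - 699) = -1430754/(172900 - 699) = -1430754/172201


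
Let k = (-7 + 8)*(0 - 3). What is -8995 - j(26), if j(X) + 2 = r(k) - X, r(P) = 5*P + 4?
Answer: -8956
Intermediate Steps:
k = -3 (k = 1*(-3) = -3)
r(P) = 4 + 5*P
j(X) = -13 - X (j(X) = -2 + ((4 + 5*(-3)) - X) = -2 + ((4 - 15) - X) = -2 + (-11 - X) = -13 - X)
-8995 - j(26) = -8995 - (-13 - 1*26) = -8995 - (-13 - 26) = -8995 - 1*(-39) = -8995 + 39 = -8956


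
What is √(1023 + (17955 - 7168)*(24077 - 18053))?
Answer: √64981911 ≈ 8061.1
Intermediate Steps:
√(1023 + (17955 - 7168)*(24077 - 18053)) = √(1023 + 10787*6024) = √(1023 + 64980888) = √64981911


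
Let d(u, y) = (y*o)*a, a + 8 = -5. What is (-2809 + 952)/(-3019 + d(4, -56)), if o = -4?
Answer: 619/1977 ≈ 0.31310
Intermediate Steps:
a = -13 (a = -8 - 5 = -13)
d(u, y) = 52*y (d(u, y) = (y*(-4))*(-13) = -4*y*(-13) = 52*y)
(-2809 + 952)/(-3019 + d(4, -56)) = (-2809 + 952)/(-3019 + 52*(-56)) = -1857/(-3019 - 2912) = -1857/(-5931) = -1857*(-1/5931) = 619/1977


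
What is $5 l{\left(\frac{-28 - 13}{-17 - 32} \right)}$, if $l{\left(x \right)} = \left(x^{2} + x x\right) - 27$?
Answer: $- \frac{307325}{2401} \approx -128.0$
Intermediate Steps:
$l{\left(x \right)} = -27 + 2 x^{2}$ ($l{\left(x \right)} = \left(x^{2} + x^{2}\right) - 27 = 2 x^{2} - 27 = -27 + 2 x^{2}$)
$5 l{\left(\frac{-28 - 13}{-17 - 32} \right)} = 5 \left(-27 + 2 \left(\frac{-28 - 13}{-17 - 32}\right)^{2}\right) = 5 \left(-27 + 2 \left(- \frac{41}{-49}\right)^{2}\right) = 5 \left(-27 + 2 \left(\left(-41\right) \left(- \frac{1}{49}\right)\right)^{2}\right) = 5 \left(-27 + 2 \left(\frac{41}{49}\right)^{2}\right) = 5 \left(-27 + 2 \cdot \frac{1681}{2401}\right) = 5 \left(-27 + \frac{3362}{2401}\right) = 5 \left(- \frac{61465}{2401}\right) = - \frac{307325}{2401}$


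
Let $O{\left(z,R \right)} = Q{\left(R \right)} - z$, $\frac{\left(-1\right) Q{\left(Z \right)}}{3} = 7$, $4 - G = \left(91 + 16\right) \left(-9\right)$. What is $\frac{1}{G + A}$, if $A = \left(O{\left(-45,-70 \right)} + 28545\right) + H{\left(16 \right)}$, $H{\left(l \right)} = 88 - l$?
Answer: $\frac{1}{29608} \approx 3.3775 \cdot 10^{-5}$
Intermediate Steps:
$G = 967$ ($G = 4 - \left(91 + 16\right) \left(-9\right) = 4 - 107 \left(-9\right) = 4 - -963 = 4 + 963 = 967$)
$Q{\left(Z \right)} = -21$ ($Q{\left(Z \right)} = \left(-3\right) 7 = -21$)
$O{\left(z,R \right)} = -21 - z$
$A = 28641$ ($A = \left(\left(-21 - -45\right) + 28545\right) + \left(88 - 16\right) = \left(\left(-21 + 45\right) + 28545\right) + \left(88 - 16\right) = \left(24 + 28545\right) + 72 = 28569 + 72 = 28641$)
$\frac{1}{G + A} = \frac{1}{967 + 28641} = \frac{1}{29608}$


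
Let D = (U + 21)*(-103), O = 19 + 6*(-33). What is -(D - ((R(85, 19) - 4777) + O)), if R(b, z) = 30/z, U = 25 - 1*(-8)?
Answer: 11544/19 ≈ 607.58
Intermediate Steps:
U = 33 (U = 25 + 8 = 33)
O = -179 (O = 19 - 198 = -179)
D = -5562 (D = (33 + 21)*(-103) = 54*(-103) = -5562)
-(D - ((R(85, 19) - 4777) + O)) = -(-5562 - ((30/19 - 4777) - 179)) = -(-5562 - (-90733/19 - 179)) = -(-5562 - 1*(-94134/19)) = -(-5562 + 94134/19) = -1*(-11544/19) = 11544/19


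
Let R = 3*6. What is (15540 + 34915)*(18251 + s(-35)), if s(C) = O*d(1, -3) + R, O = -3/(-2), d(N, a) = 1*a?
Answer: 1843070695/2 ≈ 9.2154e+8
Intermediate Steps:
d(N, a) = a
O = 3/2 (O = -3*(-½) = 3/2 ≈ 1.5000)
R = 18
s(C) = 27/2 (s(C) = (3/2)*(-3) + 18 = -9/2 + 18 = 27/2)
(15540 + 34915)*(18251 + s(-35)) = (15540 + 34915)*(18251 + 27/2) = 50455*(36529/2) = 1843070695/2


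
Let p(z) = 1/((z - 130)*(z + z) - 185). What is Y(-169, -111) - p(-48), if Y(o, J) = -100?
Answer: -1690301/16903 ≈ -100.00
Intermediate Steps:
p(z) = 1/(-185 + 2*z*(-130 + z)) (p(z) = 1/((-130 + z)*(2*z) - 185) = 1/(2*z*(-130 + z) - 185) = 1/(-185 + 2*z*(-130 + z)))
Y(-169, -111) - p(-48) = -100 - 1/(-185 - 260*(-48) + 2*(-48)²) = -100 - 1/(-185 + 12480 + 2*2304) = -100 - 1/(-185 + 12480 + 4608) = -100 - 1/16903 = -1690301/16903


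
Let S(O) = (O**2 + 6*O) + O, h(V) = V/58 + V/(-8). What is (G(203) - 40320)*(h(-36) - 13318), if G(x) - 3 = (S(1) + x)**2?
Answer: -1623204338/29 ≈ -5.5973e+7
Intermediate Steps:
h(V) = -25*V/232 (h(V) = V*(1/58) + V*(-1/8) = V/58 - V/8 = -25*V/232)
S(O) = O**2 + 7*O
G(x) = 3 + (8 + x)**2 (G(x) = 3 + (1*(7 + 1) + x)**2 = 3 + (1*8 + x)**2 = 3 + (8 + x)**2)
(G(203) - 40320)*(h(-36) - 13318) = ((3 + (8 + 203)**2) - 40320)*(-25/232*(-36) - 13318) = ((3 + 211**2) - 40320)*(225/58 - 13318) = ((3 + 44521) - 40320)*(-772219/58) = (44524 - 40320)*(-772219/58) = 4204*(-772219/58) = -1623204338/29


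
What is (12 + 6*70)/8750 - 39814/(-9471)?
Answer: 25175998/5919375 ≈ 4.2532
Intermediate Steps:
(12 + 6*70)/8750 - 39814/(-9471) = (12 + 420)*(1/8750) - 39814*(-1/9471) = 432*(1/8750) + 39814/9471 = 216/4375 + 39814/9471 = 25175998/5919375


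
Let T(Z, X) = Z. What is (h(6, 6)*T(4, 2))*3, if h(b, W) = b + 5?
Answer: 132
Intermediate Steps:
h(b, W) = 5 + b
(h(6, 6)*T(4, 2))*3 = ((5 + 6)*4)*3 = (11*4)*3 = 44*3 = 132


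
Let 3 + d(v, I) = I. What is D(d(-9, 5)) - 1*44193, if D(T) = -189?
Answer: -44382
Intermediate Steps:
d(v, I) = -3 + I
D(d(-9, 5)) - 1*44193 = -189 - 1*44193 = -189 - 44193 = -44382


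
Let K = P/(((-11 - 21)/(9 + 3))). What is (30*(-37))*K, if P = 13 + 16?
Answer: 48285/4 ≈ 12071.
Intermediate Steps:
P = 29
K = -87/8 (K = 29/(((-11 - 21)/(9 + 3))) = 29/((-32/12)) = 29/((-32*1/12)) = 29/(-8/3) = 29*(-3/8) = -87/8 ≈ -10.875)
(30*(-37))*K = (30*(-37))*(-87/8) = -1110*(-87/8) = 48285/4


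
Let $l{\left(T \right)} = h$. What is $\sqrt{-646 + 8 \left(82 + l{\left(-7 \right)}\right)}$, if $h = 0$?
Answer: $\sqrt{10} \approx 3.1623$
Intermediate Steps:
$l{\left(T \right)} = 0$
$\sqrt{-646 + 8 \left(82 + l{\left(-7 \right)}\right)} = \sqrt{-646 + 8 \left(82 + 0\right)} = \sqrt{-646 + 8 \cdot 82} = \sqrt{-646 + 656} = \sqrt{10}$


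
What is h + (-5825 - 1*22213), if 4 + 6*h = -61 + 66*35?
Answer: -165983/6 ≈ -27664.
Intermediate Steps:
h = 2245/6 (h = -⅔ + (-61 + 66*35)/6 = -⅔ + (-61 + 2310)/6 = -⅔ + (⅙)*2249 = -⅔ + 2249/6 = 2245/6 ≈ 374.17)
h + (-5825 - 1*22213) = 2245/6 + (-5825 - 1*22213) = 2245/6 + (-5825 - 22213) = 2245/6 - 28038 = -165983/6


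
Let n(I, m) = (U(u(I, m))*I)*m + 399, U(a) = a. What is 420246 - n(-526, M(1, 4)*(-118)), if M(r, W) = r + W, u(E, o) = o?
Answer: 183520447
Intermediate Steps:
M(r, W) = W + r
n(I, m) = 399 + I*m**2 (n(I, m) = (m*I)*m + 399 = (I*m)*m + 399 = I*m**2 + 399 = 399 + I*m**2)
420246 - n(-526, M(1, 4)*(-118)) = 420246 - (399 - 526*13924*(4 + 1)**2) = 420246 - (399 - 526*(5*(-118))**2) = 420246 - (399 - 526*(-590)**2) = 420246 - (399 - 526*348100) = 420246 - (399 - 183100600) = 420246 - 1*(-183100201) = 420246 + 183100201 = 183520447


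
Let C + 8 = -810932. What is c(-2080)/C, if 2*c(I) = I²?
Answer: -8320/3119 ≈ -2.6675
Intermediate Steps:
c(I) = I²/2
C = -810940 (C = -8 - 810932 = -810940)
c(-2080)/C = ((½)*(-2080)²)/(-810940) = ((½)*4326400)*(-1/810940) = 2163200*(-1/810940) = -8320/3119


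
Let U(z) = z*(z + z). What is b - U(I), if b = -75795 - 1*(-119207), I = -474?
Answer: -405940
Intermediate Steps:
U(z) = 2*z**2 (U(z) = z*(2*z) = 2*z**2)
b = 43412 (b = -75795 + 119207 = 43412)
b - U(I) = 43412 - 2*(-474)**2 = 43412 - 2*224676 = 43412 - 1*449352 = 43412 - 449352 = -405940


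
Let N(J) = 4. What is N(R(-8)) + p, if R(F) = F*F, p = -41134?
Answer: -41130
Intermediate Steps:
R(F) = F²
N(R(-8)) + p = 4 - 41134 = -41130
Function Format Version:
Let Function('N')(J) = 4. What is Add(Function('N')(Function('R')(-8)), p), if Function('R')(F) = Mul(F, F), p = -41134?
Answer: -41130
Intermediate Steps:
Function('R')(F) = Pow(F, 2)
Add(Function('N')(Function('R')(-8)), p) = Add(4, -41134) = -41130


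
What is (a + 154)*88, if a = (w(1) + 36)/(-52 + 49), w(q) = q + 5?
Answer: 12320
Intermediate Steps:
w(q) = 5 + q
a = -14 (a = ((5 + 1) + 36)/(-52 + 49) = (6 + 36)/(-3) = 42*(-⅓) = -14)
(a + 154)*88 = (-14 + 154)*88 = 140*88 = 12320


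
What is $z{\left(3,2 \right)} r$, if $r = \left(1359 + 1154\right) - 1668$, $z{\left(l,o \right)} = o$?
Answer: $1690$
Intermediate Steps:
$r = 845$ ($r = 2513 - 1668 = 845$)
$z{\left(3,2 \right)} r = 2 \cdot 845 = 1690$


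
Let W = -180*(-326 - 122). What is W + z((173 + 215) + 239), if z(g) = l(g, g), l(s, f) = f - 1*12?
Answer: 81255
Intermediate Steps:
l(s, f) = -12 + f (l(s, f) = f - 12 = -12 + f)
z(g) = -12 + g
W = 80640 (W = -180*(-448) = 80640)
W + z((173 + 215) + 239) = 80640 + (-12 + ((173 + 215) + 239)) = 80640 + (-12 + (388 + 239)) = 80640 + (-12 + 627) = 80640 + 615 = 81255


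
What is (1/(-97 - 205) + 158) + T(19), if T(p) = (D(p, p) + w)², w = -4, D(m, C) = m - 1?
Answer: 106907/302 ≈ 354.00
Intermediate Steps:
D(m, C) = -1 + m
T(p) = (-5 + p)² (T(p) = ((-1 + p) - 4)² = (-5 + p)²)
(1/(-97 - 205) + 158) + T(19) = (1/(-97 - 205) + 158) + (-5 + 19)² = (1/(-302) + 158) + 14² = (-1/302 + 158) + 196 = 47715/302 + 196 = 106907/302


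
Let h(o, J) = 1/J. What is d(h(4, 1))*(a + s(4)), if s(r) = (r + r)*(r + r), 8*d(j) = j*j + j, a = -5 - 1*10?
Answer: 49/4 ≈ 12.250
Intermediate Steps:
a = -15 (a = -5 - 10 = -15)
d(j) = j/8 + j²/8 (d(j) = (j*j + j)/8 = (j² + j)/8 = (j + j²)/8 = j/8 + j²/8)
s(r) = 4*r² (s(r) = (2*r)*(2*r) = 4*r²)
d(h(4, 1))*(a + s(4)) = ((⅛)*(1 + 1/1)/1)*(-15 + 4*4²) = ((⅛)*1*(1 + 1))*(-15 + 4*16) = ((⅛)*1*2)*(-15 + 64) = (¼)*49 = 49/4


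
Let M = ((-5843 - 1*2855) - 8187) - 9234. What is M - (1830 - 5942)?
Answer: -22007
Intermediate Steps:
M = -26119 (M = ((-5843 - 2855) - 8187) - 9234 = (-8698 - 8187) - 9234 = -16885 - 9234 = -26119)
M - (1830 - 5942) = -26119 - (1830 - 5942) = -26119 - 1*(-4112) = -26119 + 4112 = -22007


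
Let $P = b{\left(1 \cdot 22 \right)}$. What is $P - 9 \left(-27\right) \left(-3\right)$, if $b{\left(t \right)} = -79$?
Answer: $-808$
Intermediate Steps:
$P = -79$
$P - 9 \left(-27\right) \left(-3\right) = -79 - 9 \left(-27\right) \left(-3\right) = -79 - \left(-243\right) \left(-3\right) = -79 - 729 = -808$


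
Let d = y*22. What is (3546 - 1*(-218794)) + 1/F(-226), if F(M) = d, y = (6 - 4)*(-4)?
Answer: 39131839/176 ≈ 2.2234e+5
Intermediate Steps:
y = -8 (y = 2*(-4) = -8)
d = -176 (d = -8*22 = -176)
F(M) = -176
(3546 - 1*(-218794)) + 1/F(-226) = (3546 - 1*(-218794)) + 1/(-176) = (3546 + 218794) - 1/176 = 222340 - 1/176 = 39131839/176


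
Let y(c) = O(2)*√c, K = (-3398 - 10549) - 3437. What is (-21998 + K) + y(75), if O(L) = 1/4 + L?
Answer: -39382 + 45*√3/4 ≈ -39363.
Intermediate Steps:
K = -17384 (K = -13947 - 3437 = -17384)
O(L) = ¼ + L
y(c) = 9*√c/4 (y(c) = (¼ + 2)*√c = 9*√c/4)
(-21998 + K) + y(75) = (-21998 - 17384) + 9*√75/4 = -39382 + 9*(5*√3)/4 = -39382 + 45*√3/4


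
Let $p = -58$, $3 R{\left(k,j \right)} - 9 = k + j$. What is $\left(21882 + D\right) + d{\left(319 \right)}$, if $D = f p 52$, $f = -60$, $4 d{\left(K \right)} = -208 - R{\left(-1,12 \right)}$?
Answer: $\frac{608365}{3} \approx 2.0279 \cdot 10^{5}$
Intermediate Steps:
$R{\left(k,j \right)} = 3 + \frac{j}{3} + \frac{k}{3}$ ($R{\left(k,j \right)} = 3 + \frac{k + j}{3} = 3 + \frac{j + k}{3} = 3 + \left(\frac{j}{3} + \frac{k}{3}\right) = 3 + \frac{j}{3} + \frac{k}{3}$)
$d{\left(K \right)} = - \frac{161}{3}$ ($d{\left(K \right)} = \frac{-208 - \left(3 + \frac{1}{3} \cdot 12 + \frac{1}{3} \left(-1\right)\right)}{4} = \frac{-208 - \left(3 + 4 - \frac{1}{3}\right)}{4} = \frac{-208 - \frac{20}{3}}{4} = \frac{1}{4} \left(- \frac{644}{3}\right) = - \frac{161}{3}$)
$D = 180960$ ($D = \left(-60\right) \left(-58\right) 52 = 3480 \cdot 52 = 180960$)
$\left(21882 + D\right) + d{\left(319 \right)} = \left(21882 + 180960\right) - \frac{161}{3} = 202842 - \frac{161}{3} = \frac{608365}{3}$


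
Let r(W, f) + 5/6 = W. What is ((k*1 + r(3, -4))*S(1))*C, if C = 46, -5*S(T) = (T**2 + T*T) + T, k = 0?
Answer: -299/5 ≈ -59.800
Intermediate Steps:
r(W, f) = -5/6 + W
S(T) = -2*T**2/5 - T/5 (S(T) = -((T**2 + T*T) + T)/5 = -((T**2 + T**2) + T)/5 = -(2*T**2 + T)/5 = -(T + 2*T**2)/5 = -2*T**2/5 - T/5)
((k*1 + r(3, -4))*S(1))*C = ((0*1 + (-5/6 + 3))*(-1/5*1*(1 + 2*1)))*46 = ((0 + 13/6)*(-1/5*1*(1 + 2)))*46 = (13*(-1/5*1*3)/6)*46 = ((13/6)*(-3/5))*46 = -13/10*46 = -299/5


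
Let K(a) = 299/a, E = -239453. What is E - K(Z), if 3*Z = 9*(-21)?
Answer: -15085240/63 ≈ -2.3945e+5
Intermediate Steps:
Z = -63 (Z = (9*(-21))/3 = (⅓)*(-189) = -63)
E - K(Z) = -239453 - 299/(-63) = -239453 - 299*(-1)/63 = -239453 - 1*(-299/63) = -239453 + 299/63 = -15085240/63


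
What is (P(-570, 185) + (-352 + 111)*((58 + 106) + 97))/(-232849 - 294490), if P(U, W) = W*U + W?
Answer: 168166/527339 ≈ 0.31890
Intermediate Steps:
P(U, W) = W + U*W (P(U, W) = U*W + W = W + U*W)
(P(-570, 185) + (-352 + 111)*((58 + 106) + 97))/(-232849 - 294490) = (185*(1 - 570) + (-352 + 111)*((58 + 106) + 97))/(-232849 - 294490) = (185*(-569) - 241*(164 + 97))/(-527339) = (-105265 - 241*261)*(-1/527339) = (-105265 - 62901)*(-1/527339) = -168166*(-1/527339) = 168166/527339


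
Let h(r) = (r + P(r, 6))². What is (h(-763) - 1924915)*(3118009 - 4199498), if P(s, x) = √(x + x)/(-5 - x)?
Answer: 175711955506206/121 - 3300704428*√3/11 ≈ 1.4516e+12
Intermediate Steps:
P(s, x) = √2*√x/(-5 - x) (P(s, x) = √(2*x)/(-5 - x) = (√2*√x)/(-5 - x) = √2*√x/(-5 - x))
h(r) = (r - 2*√3/11)² (h(r) = (r - √2*√6/(5 + 6))² = (r - 1*√2*√6/11)² = (r - 1*√2*√6*1/11)² = (r - 2*√3/11)²)
(h(-763) - 1924915)*(3118009 - 4199498) = ((-2*√3 + 11*(-763))²/121 - 1924915)*(3118009 - 4199498) = ((-2*√3 - 8393)²/121 - 1924915)*(-1081489) = ((-8393 - 2*√3)²/121 - 1924915)*(-1081489) = (-1924915 + (-8393 - 2*√3)²/121)*(-1081489) = 2081774398435 - 1081489*(-8393 - 2*√3)²/121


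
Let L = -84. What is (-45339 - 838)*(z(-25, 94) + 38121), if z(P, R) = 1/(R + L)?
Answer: -17603180347/10 ≈ -1.7603e+9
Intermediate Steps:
z(P, R) = 1/(-84 + R) (z(P, R) = 1/(R - 84) = 1/(-84 + R))
(-45339 - 838)*(z(-25, 94) + 38121) = (-45339 - 838)*(1/(-84 + 94) + 38121) = -46177*(1/10 + 38121) = -46177*381211/10 = -17603180347/10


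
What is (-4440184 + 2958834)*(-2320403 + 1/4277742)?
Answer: 7352003281443266875/2138871 ≈ 3.4373e+12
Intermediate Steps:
(-4440184 + 2958834)*(-2320403 + 1/4277742) = -1481350*(-2320403 + 1/4277742) = -1481350*(-9926085370025/4277742) = 7352003281443266875/2138871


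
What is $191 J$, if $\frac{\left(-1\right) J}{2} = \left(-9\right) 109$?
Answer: $374742$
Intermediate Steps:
$J = 1962$ ($J = - 2 \left(\left(-9\right) 109\right) = \left(-2\right) \left(-981\right) = 1962$)
$191 J = 191 \cdot 1962 = 374742$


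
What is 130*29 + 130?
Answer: 3900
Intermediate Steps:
130*29 + 130 = 3770 + 130 = 3900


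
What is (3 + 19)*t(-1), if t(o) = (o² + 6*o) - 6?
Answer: -242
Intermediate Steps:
t(o) = -6 + o² + 6*o
(3 + 19)*t(-1) = (3 + 19)*(-6 + (-1)² + 6*(-1)) = 22*(-6 + 1 - 6) = 22*(-11) = -242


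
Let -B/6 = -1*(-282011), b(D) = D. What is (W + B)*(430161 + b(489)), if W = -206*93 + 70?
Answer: -736908470100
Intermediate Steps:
B = -1692066 (B = -(-6)*(-282011) = -6*282011 = -1692066)
W = -19088 (W = -19158 + 70 = -19088)
(W + B)*(430161 + b(489)) = (-19088 - 1692066)*(430161 + 489) = -1711154*430650 = -736908470100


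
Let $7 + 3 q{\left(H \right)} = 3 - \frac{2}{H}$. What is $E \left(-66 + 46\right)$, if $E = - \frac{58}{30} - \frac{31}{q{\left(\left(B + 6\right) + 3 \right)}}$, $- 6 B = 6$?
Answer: $- \frac{20348}{51} \approx -398.98$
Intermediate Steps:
$B = -1$ ($B = \left(- \frac{1}{6}\right) 6 = -1$)
$q{\left(H \right)} = - \frac{4}{3} - \frac{2}{3 H}$ ($q{\left(H \right)} = - \frac{7}{3} + \frac{3 - \frac{2}{H}}{3} = - \frac{7}{3} + \left(1 - \frac{2}{3 H}\right) = - \frac{4}{3} - \frac{2}{3 H}$)
$E = \frac{5087}{255}$ ($E = - \frac{58}{30} - \frac{31}{\frac{2}{3} \frac{1}{\left(-1 + 6\right) + 3} \left(-1 - 2 \left(\left(-1 + 6\right) + 3\right)\right)} = \left(-58\right) \frac{1}{30} - \frac{31}{\frac{2}{3} \frac{1}{5 + 3} \left(-1 - 2 \left(5 + 3\right)\right)} = - \frac{29}{15} - \frac{31}{\frac{2}{3} \cdot \frac{1}{8} \left(-1 - 16\right)} = - \frac{29}{15} - \frac{31}{\frac{2}{3} \cdot \frac{1}{8} \left(-17\right)} = - \frac{29}{15} - \frac{31}{- \frac{17}{12}} = - \frac{29}{15} - - \frac{372}{17} = - \frac{29}{15} + \frac{372}{17} = \frac{5087}{255} \approx 19.949$)
$E \left(-66 + 46\right) = \frac{5087 \left(-66 + 46\right)}{255} = \frac{5087}{255} \left(-20\right) = - \frac{20348}{51}$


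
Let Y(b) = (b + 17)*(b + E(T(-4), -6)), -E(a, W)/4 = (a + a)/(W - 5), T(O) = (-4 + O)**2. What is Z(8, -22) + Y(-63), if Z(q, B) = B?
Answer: 8084/11 ≈ 734.91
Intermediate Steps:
E(a, W) = -8*a/(-5 + W) (E(a, W) = -4*(a + a)/(W - 5) = -4*2*a/(-5 + W) = -8*a/(-5 + W))
Y(b) = (17 + b)*(512/11 + b) (Y(b) = (b + 17)*(b - 8*(-4 - 4)**2/(-5 - 6)) = (17 + b)*(b - 8*(-8)**2/(-11)) = (17 + b)*(b - 8*64*(-1/11)) = (17 + b)*(b + 512/11) = (17 + b)*(512/11 + b))
Z(8, -22) + Y(-63) = -22 + (8704/11 + (-63)**2 + (699/11)*(-63)) = -22 + (8704/11 + 3969 - 44037/11) = -22 + 8326/11 = 8084/11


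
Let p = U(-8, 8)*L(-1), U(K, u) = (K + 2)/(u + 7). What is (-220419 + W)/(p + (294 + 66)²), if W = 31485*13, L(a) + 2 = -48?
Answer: 94443/64810 ≈ 1.4572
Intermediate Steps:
U(K, u) = (2 + K)/(7 + u)
L(a) = -50 (L(a) = -2 - 48 = -50)
W = 409305
p = 20 (p = ((2 - 8)/(7 + 8))*(-50) = (-6/15)*(-50) = ((1/15)*(-6))*(-50) = -⅖*(-50) = 20)
(-220419 + W)/(p + (294 + 66)²) = (-220419 + 409305)/(20 + (294 + 66)²) = 188886/(20 + 360²) = 188886/(20 + 129600) = 188886/129620 = 188886*(1/129620) = 94443/64810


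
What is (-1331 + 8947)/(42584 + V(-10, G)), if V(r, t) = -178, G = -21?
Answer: 544/3029 ≈ 0.17960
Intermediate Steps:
(-1331 + 8947)/(42584 + V(-10, G)) = (-1331 + 8947)/(42584 - 178) = 7616/42406 = 7616*(1/42406) = 544/3029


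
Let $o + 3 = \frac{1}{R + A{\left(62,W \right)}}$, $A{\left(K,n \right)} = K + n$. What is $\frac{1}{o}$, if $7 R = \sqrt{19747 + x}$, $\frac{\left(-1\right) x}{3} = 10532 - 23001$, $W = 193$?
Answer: $- \frac{4687359}{14043359} + \frac{287 \sqrt{34}}{28086718} \approx -0.33372$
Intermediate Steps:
$x = 37407$ ($x = - 3 \left(10532 - 23001\right) = \left(-3\right) \left(-12469\right) = 37407$)
$R = \frac{41 \sqrt{34}}{7}$ ($R = \frac{\sqrt{19747 + 37407}}{7} = \frac{\sqrt{57154}}{7} = \frac{41 \sqrt{34}}{7} \approx 34.153$)
$o = -3 + \frac{1}{255 + \frac{41 \sqrt{34}}{7}}$ ($o = -3 + \frac{1}{\frac{41 \sqrt{34}}{7} + \left(62 + 193\right)} = -3 + \frac{1}{\frac{41 \sqrt{34}}{7} + 255} = -3 + \frac{1}{255 + \frac{41 \sqrt{34}}{7}} \approx -2.9965$)
$\frac{1}{o} = \frac{1}{- \frac{551454}{184063} - \frac{287 \sqrt{34}}{3129071}}$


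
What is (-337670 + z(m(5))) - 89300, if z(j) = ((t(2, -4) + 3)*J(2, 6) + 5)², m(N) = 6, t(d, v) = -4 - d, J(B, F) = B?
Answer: -426969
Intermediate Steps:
z(j) = 1 (z(j) = (((-4 - 1*2) + 3)*2 + 5)² = (((-4 - 2) + 3)*2 + 5)² = ((-6 + 3)*2 + 5)² = (-3*2 + 5)² = (-6 + 5)² = (-1)² = 1)
(-337670 + z(m(5))) - 89300 = (-337670 + 1) - 89300 = -337669 - 89300 = -426969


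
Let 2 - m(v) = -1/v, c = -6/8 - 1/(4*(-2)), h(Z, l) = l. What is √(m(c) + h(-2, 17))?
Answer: √435/5 ≈ 4.1713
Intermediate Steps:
c = -5/8 (c = -6*⅛ - 1/(-8) = -¾ - 1*(-⅛) = -¾ + ⅛ = -5/8 ≈ -0.62500)
m(v) = 2 + 1/v (m(v) = 2 - (-1)/v = 2 + 1/v)
√(m(c) + h(-2, 17)) = √((2 + 1/(-5/8)) + 17) = √((2 - 8/5) + 17) = √(⅖ + 17) = √(87/5) = √435/5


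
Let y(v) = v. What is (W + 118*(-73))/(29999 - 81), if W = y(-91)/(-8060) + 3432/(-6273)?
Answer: -11168056523/38786293560 ≈ -0.28794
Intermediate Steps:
W = -694643/1296420 (W = -91/(-8060) + 3432/(-6273) = -91*(-1/8060) + 3432*(-1/6273) = 7/620 - 1144/2091 = -694643/1296420 ≈ -0.53582)
(W + 118*(-73))/(29999 - 81) = (-694643/1296420 + 118*(-73))/(29999 - 81) = (-694643/1296420 - 8614)/29918 = -11168056523/1296420*1/29918 = -11168056523/38786293560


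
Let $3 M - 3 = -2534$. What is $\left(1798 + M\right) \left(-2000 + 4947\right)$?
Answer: $\frac{8437261}{3} \approx 2.8124 \cdot 10^{6}$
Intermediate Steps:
$M = - \frac{2531}{3}$ ($M = 1 + \frac{1}{3} \left(-2534\right) = 1 - \frac{2534}{3} = - \frac{2531}{3} \approx -843.67$)
$\left(1798 + M\right) \left(-2000 + 4947\right) = \left(1798 - \frac{2531}{3}\right) \left(-2000 + 4947\right) = \frac{2863}{3} \cdot 2947 = \frac{8437261}{3}$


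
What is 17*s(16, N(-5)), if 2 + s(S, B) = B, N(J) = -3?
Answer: -85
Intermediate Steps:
s(S, B) = -2 + B
17*s(16, N(-5)) = 17*(-2 - 3) = 17*(-5) = -85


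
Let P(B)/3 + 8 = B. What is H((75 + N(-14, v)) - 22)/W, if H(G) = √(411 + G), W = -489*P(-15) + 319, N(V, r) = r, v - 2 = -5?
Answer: √461/34060 ≈ 0.00063039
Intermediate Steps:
v = -3 (v = 2 - 5 = -3)
P(B) = -24 + 3*B
W = 34060 (W = -489*(-24 + 3*(-15)) + 319 = -489*(-24 - 45) + 319 = -489*(-69) + 319 = 33741 + 319 = 34060)
H((75 + N(-14, v)) - 22)/W = √(411 + ((75 - 3) - 22))/34060 = √(411 + (72 - 22))*(1/34060) = √(411 + 50)*(1/34060) = √461*(1/34060) = √461/34060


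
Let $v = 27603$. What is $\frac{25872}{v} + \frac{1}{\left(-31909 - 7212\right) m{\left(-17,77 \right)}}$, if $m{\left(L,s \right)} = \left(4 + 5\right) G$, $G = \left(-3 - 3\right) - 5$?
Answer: $\frac{11133526699}{11878426593} \approx 0.93729$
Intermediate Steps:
$G = -11$ ($G = -6 - 5 = -11$)
$m{\left(L,s \right)} = -99$ ($m{\left(L,s \right)} = \left(4 + 5\right) \left(-11\right) = 9 \left(-11\right) = -99$)
$\frac{25872}{v} + \frac{1}{\left(-31909 - 7212\right) m{\left(-17,77 \right)}} = \frac{25872}{27603} + \frac{1}{\left(-31909 - 7212\right) \left(-99\right)} = 25872 \cdot \frac{1}{27603} + \frac{1}{-39121} \left(- \frac{1}{99}\right) = \frac{8624}{9201} - - \frac{1}{3872979} = \frac{8624}{9201} + \frac{1}{3872979} = \frac{11133526699}{11878426593}$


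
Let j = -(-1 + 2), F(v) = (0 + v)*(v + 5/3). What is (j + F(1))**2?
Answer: 25/9 ≈ 2.7778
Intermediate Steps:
F(v) = v*(5/3 + v) (F(v) = v*(v + 5*(1/3)) = v*(v + 5/3) = v*(5/3 + v))
j = -1 (j = -1*1 = -1)
(j + F(1))**2 = (-1 + (1/3)*1*(5 + 3*1))**2 = (-1 + (1/3)*1*(5 + 3))**2 = (-1 + (1/3)*1*8)**2 = (-1 + 8/3)**2 = (5/3)**2 = 25/9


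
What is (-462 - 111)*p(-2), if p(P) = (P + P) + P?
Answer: 3438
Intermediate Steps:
p(P) = 3*P (p(P) = 2*P + P = 3*P)
(-462 - 111)*p(-2) = (-462 - 111)*(3*(-2)) = -573*(-6) = 3438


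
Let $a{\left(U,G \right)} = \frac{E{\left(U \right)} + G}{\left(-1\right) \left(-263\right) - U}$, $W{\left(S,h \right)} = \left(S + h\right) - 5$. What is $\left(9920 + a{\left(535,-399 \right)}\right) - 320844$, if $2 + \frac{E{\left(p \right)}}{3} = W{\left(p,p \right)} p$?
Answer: $- \frac{10785031}{34} \approx -3.1721 \cdot 10^{5}$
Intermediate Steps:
$W{\left(S,h \right)} = -5 + S + h$
$E{\left(p \right)} = -6 + 3 p \left(-5 + 2 p\right)$ ($E{\left(p \right)} = -6 + 3 \left(-5 + p + p\right) p = -6 + 3 \left(-5 + 2 p\right) p = -6 + 3 p \left(-5 + 2 p\right)$)
$a{\left(U,G \right)} = \frac{-6 + G + 3 U \left(-5 + 2 U\right)}{263 - U}$ ($a{\left(U,G \right)} = \frac{\left(-6 + 3 U \left(-5 + 2 U\right)\right) + G}{\left(-1\right) \left(-263\right) - U} = \frac{-6 + G + 3 U \left(-5 + 2 U\right)}{263 - U}$)
$\left(9920 + a{\left(535,-399 \right)}\right) - 320844 = \left(9920 + \frac{6 - -399 - 1605 \left(-5 + 2 \cdot 535\right)}{-263 + 535}\right) - 320844 = \left(9920 + \frac{6 + 399 - 1605 \left(-5 + 1070\right)}{272}\right) - 320844 = \left(9920 + \frac{6 + 399 - 1605 \cdot 1065}{272}\right) - 320844 = \left(9920 + \frac{6 + 399 - 1709325}{272}\right) - 320844 = \left(9920 + \frac{1}{272} \left(-1708920\right)\right) - 320844 = \left(9920 - \frac{213615}{34}\right) - 320844 = \frac{123665}{34} - 320844 = - \frac{10785031}{34}$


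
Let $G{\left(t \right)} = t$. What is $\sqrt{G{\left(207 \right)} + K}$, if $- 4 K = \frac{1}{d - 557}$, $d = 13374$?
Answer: $\frac{5 \sqrt{5440803683}}{25634} \approx 14.387$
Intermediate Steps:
$K = - \frac{1}{51268}$ ($K = - \frac{1}{4 \left(13374 - 557\right)} = - \frac{1}{4 \cdot 12817} = \left(- \frac{1}{4}\right) \frac{1}{12817} = - \frac{1}{51268} \approx -1.9505 \cdot 10^{-5}$)
$\sqrt{G{\left(207 \right)} + K} = \sqrt{207 - \frac{1}{51268}} = \sqrt{\frac{10612475}{51268}} = \frac{5 \sqrt{5440803683}}{25634}$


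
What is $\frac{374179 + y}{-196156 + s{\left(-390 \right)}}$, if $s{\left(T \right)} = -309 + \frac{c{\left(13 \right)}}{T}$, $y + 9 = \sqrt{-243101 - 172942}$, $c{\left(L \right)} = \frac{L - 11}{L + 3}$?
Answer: $- \frac{1167410400}{612970801} - \frac{9360 i \sqrt{46227}}{612970801} \approx -1.9045 - 0.0032831 i$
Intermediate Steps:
$c{\left(L \right)} = \frac{-11 + L}{3 + L}$
$y = -9 + 3 i \sqrt{46227}$ ($y = -9 + \sqrt{-243101 - 172942} = -9 + \sqrt{-416043} = -9 + 3 i \sqrt{46227} \approx -9.0 + 645.01 i$)
$s{\left(T \right)} = -309 + \frac{1}{8 T}$ ($s{\left(T \right)} = -309 + \frac{\frac{1}{3 + 13} \left(-11 + 13\right)}{T} = -309 + \frac{\frac{1}{16} \cdot 2}{T} = -309 + \frac{1}{8 T}$)
$\frac{374179 + y}{-196156 + s{\left(-390 \right)}} = \frac{374179 - \left(9 - 3 i \sqrt{46227}\right)}{-196156 - \left(309 - \frac{1}{8 \left(-390\right)}\right)} = \frac{374170 + 3 i \sqrt{46227}}{-196156 + \left(-309 + \frac{1}{8} \left(- \frac{1}{390}\right)\right)} = \frac{374170 + 3 i \sqrt{46227}}{-196156 - \frac{964081}{3120}} = \frac{374170 + 3 i \sqrt{46227}}{- \frac{612970801}{3120}} = \left(374170 + 3 i \sqrt{46227}\right) \left(- \frac{3120}{612970801}\right) = - \frac{1167410400}{612970801} - \frac{9360 i \sqrt{46227}}{612970801}$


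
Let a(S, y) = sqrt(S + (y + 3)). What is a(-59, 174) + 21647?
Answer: 21647 + sqrt(118) ≈ 21658.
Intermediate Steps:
a(S, y) = sqrt(3 + S + y) (a(S, y) = sqrt(S + (3 + y)) = sqrt(3 + S + y))
a(-59, 174) + 21647 = sqrt(3 - 59 + 174) + 21647 = sqrt(118) + 21647 = 21647 + sqrt(118)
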